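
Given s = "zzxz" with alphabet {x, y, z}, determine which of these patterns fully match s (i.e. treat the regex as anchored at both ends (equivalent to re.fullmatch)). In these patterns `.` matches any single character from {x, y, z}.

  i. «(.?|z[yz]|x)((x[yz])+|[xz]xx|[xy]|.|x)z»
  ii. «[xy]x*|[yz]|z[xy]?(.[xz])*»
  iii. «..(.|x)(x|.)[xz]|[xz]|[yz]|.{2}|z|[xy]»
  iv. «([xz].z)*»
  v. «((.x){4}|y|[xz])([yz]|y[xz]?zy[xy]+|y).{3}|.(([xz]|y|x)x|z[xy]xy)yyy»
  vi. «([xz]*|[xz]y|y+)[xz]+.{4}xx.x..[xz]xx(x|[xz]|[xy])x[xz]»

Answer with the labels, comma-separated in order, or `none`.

i

i → match
ii → no match
iii → no match
iv → no match
v → no match
vi → no match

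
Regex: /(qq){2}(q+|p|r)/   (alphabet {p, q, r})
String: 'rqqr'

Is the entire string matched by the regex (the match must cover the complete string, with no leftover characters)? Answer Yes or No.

No

Every match must start with 'qq', but 'rqqr' does not.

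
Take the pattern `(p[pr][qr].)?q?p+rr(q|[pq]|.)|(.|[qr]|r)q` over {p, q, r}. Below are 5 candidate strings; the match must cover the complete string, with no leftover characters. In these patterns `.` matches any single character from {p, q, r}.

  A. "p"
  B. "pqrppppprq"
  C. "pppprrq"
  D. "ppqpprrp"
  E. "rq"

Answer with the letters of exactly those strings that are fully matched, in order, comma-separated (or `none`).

C, D, E

A. "p" → no match
B. "pqrppppprq" → no match
C. "pppprrq" → match
D. "ppqpprrp" → match
E. "rq" → match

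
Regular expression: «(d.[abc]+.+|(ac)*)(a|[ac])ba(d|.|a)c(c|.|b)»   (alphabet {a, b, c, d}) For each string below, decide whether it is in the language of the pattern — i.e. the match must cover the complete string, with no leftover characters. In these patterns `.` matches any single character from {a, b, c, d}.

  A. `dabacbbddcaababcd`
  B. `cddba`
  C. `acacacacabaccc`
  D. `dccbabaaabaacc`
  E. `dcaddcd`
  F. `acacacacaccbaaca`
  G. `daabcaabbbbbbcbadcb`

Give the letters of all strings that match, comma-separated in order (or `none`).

A → match
B. `cddba` → no match
C → match
D → match
E. `dcaddcd` → no match
F → match
G → match

A, C, D, F, G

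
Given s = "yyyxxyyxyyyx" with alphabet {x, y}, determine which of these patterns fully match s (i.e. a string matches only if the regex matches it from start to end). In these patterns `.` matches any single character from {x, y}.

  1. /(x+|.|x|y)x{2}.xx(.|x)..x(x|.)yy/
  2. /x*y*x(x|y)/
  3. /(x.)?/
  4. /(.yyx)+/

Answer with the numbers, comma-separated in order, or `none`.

1 → no match — must end with "yy"
2 → no match
3 → no match
4 → match

4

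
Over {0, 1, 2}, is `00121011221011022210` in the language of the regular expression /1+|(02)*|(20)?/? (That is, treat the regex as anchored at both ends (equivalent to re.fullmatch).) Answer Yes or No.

No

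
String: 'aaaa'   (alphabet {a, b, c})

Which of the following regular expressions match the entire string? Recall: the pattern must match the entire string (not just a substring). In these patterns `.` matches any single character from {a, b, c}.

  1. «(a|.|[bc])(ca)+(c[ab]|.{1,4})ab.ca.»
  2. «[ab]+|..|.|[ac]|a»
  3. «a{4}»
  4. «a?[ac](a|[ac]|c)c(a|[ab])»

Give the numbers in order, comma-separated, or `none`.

1 → no match
2 → match
3 → match
4 → no match

2, 3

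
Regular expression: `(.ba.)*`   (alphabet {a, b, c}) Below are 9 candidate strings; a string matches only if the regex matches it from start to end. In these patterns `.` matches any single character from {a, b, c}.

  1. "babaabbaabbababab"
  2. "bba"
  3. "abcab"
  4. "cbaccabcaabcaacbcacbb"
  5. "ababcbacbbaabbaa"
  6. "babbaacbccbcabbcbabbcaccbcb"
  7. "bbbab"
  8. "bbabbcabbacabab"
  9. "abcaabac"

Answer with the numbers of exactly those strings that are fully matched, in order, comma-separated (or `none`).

5

1 → no match
2 → no match
3 → no match
4 → no match
5 → match
6 → no match
7 → no match
8 → no match
9 → no match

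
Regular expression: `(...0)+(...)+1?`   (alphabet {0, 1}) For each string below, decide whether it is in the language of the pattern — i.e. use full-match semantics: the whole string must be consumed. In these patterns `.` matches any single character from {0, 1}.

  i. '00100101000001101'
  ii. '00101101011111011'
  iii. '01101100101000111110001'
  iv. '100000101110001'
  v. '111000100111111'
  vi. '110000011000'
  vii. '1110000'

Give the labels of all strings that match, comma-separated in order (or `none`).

i → match
ii → match
iii → match
iv → match
v → match
vi → no match
vii → match

i, ii, iii, iv, v, vii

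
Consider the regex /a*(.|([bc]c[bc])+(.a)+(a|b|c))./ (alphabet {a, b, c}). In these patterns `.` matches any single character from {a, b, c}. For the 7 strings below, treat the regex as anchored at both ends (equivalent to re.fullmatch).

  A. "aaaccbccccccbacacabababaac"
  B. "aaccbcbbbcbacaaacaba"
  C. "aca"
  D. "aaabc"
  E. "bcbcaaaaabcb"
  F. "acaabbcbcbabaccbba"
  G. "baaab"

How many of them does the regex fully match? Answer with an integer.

A → match
B → no match
C. "aca" → match
D. "aaabc" → match
E. "bcbcaaaaabcb" → no match
F → no match
G. "baaab" → no match
Total matched: 3

3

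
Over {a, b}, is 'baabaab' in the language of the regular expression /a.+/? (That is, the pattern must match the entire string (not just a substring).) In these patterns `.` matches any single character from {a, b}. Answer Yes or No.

No

Every match must start with 'a', but 'baabaab' does not.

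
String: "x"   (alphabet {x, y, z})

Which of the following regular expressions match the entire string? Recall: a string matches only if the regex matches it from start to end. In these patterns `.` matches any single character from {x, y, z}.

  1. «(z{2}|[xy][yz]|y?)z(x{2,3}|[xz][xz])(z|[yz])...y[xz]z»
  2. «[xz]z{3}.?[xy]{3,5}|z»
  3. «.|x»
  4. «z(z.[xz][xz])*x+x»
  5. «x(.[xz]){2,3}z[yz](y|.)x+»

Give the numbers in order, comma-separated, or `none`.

1 → no match — must end with "z"
2 → no match
3 → match
4 → no match — must start with "z"
5 → no match

3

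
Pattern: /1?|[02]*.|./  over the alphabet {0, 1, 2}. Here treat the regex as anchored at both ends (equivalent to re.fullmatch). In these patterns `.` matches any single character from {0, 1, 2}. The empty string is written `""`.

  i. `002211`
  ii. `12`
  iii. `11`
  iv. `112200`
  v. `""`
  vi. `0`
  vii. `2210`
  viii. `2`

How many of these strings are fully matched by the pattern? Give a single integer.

3

i → no match
ii → no match
iii → no match
iv → no match
v → match
vi → match
vii → no match
viii → match
Total matched: 3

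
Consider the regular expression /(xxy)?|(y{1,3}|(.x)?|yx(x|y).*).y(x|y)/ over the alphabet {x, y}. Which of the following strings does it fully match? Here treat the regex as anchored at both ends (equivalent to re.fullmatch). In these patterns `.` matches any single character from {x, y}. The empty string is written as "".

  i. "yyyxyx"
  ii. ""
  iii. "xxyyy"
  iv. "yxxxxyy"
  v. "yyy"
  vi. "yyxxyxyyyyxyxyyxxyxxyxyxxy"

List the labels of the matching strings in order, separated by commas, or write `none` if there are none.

i, ii, iii, iv, v

i → match
ii → match
iii → match
iv → match
v → match
vi → no match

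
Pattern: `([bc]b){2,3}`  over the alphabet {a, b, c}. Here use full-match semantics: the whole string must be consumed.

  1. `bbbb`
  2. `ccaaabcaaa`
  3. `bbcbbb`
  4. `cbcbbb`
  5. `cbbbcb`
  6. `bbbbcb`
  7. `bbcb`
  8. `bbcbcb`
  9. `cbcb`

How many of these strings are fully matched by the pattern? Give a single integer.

1 → match
2 → no match — must end with `b`
3 → match
4 → match
5 → match
6 → match
7 → match
8 → match
9 → match
Total matched: 8

8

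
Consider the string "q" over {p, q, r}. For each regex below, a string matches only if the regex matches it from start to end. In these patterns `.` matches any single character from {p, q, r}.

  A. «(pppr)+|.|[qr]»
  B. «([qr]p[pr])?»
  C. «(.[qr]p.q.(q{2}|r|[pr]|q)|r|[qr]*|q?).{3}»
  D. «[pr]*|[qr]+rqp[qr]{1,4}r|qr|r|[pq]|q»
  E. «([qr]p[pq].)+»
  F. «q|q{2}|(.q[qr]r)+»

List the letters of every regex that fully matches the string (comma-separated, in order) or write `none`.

A, D, F

A → match
B → no match
C → no match
D → match
E → no match
F → match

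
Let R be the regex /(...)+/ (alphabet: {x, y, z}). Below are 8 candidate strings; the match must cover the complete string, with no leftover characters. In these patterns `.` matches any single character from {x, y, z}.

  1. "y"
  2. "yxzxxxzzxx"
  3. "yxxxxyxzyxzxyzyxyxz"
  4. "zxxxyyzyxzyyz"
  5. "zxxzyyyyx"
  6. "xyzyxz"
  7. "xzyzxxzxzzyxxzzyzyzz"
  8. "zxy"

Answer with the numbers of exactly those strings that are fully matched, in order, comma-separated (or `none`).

1 → no match
2 → no match
3 → no match
4 → no match
5 → match
6 → match
7 → no match
8 → match

5, 6, 8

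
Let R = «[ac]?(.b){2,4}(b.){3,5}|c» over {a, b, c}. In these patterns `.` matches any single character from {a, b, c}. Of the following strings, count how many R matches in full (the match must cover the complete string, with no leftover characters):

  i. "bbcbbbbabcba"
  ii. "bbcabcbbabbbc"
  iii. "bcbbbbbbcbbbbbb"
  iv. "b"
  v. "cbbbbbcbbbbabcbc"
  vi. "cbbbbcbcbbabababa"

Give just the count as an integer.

i → match
ii → no match
iii → no match
iv → no match
v → match
vi → match
Total matched: 3

3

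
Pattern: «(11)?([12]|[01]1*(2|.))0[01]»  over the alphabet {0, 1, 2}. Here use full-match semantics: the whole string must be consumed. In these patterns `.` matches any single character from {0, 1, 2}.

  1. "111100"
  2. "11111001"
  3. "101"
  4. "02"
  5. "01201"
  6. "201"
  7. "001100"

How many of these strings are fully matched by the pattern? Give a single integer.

1 → match
2 → match
3 → match
4 → no match
5 → match
6 → match
7 → no match
Total matched: 5

5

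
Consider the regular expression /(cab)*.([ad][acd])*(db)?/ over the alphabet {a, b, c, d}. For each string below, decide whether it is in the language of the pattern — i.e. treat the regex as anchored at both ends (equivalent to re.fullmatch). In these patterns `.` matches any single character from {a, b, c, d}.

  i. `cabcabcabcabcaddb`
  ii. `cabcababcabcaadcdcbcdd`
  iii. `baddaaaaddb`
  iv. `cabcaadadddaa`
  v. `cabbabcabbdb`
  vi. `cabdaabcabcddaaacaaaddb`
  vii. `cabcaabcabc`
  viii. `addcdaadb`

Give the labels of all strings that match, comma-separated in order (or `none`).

i → match
ii → no match
iii → match
iv → no match
v → no match
vi → no match
vii → no match
viii → no match

i, iii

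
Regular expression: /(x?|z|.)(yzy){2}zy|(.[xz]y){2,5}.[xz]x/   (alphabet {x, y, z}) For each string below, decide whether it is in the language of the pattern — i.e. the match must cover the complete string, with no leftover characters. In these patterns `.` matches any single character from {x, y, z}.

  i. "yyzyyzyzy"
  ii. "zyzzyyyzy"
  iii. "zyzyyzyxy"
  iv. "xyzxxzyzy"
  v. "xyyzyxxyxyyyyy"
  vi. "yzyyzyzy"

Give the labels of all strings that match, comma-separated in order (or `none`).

i, vi

i. "yyzyyzyzy" → match
ii. "zyzzyyyzy" → no match
iii. "zyzyyzyxy" → no match
iv. "xyzxxzyzy" → no match
v → no match
vi. "yzyyzyzy" → match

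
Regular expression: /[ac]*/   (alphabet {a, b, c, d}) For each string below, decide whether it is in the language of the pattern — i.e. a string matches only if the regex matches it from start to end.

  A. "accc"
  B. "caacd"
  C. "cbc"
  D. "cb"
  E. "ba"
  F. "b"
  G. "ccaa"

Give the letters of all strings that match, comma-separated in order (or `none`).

A, G

A → match
B → no match
C → no match
D → no match
E → no match
F → no match
G → match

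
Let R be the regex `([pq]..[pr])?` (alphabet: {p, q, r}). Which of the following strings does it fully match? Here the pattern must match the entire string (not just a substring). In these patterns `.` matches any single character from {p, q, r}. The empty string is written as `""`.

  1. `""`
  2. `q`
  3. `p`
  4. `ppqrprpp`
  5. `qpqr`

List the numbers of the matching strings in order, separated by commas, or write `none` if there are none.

1, 5

1 → match
2 → no match
3 → no match
4 → no match
5 → match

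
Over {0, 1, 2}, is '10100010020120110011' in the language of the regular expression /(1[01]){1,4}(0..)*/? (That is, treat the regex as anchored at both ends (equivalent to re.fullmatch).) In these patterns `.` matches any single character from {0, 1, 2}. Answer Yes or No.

No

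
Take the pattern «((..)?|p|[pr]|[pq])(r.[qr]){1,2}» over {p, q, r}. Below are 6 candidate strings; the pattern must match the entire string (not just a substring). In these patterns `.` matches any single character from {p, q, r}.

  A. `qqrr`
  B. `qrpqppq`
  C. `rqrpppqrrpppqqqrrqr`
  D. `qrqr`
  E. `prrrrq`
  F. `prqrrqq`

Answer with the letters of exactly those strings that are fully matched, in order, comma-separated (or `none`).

D, F

A → no match
B → no match
C → no match
D → match
E → no match
F → match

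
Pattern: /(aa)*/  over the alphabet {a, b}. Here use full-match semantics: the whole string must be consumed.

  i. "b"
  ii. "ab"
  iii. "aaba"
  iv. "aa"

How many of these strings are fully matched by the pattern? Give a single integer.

1

i → no match
ii → no match
iii → no match
iv → match
Total matched: 1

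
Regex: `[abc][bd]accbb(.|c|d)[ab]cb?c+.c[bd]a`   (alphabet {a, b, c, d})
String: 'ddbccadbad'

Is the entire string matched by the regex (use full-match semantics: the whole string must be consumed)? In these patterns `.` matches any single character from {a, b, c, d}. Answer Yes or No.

Every match must end with 'a', but 'ddbccadbad' does not.

No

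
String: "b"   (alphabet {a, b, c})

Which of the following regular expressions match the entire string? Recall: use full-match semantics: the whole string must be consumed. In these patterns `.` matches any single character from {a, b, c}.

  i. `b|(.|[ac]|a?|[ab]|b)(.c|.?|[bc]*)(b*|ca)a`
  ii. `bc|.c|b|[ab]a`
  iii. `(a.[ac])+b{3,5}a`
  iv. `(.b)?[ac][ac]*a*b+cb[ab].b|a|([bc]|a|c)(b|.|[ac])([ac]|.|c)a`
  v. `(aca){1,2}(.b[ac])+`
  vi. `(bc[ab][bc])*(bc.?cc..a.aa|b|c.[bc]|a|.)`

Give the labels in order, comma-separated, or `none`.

i, ii, vi

i → match
ii → match
iii → no match — must start with "a"
iv → no match
v → no match — must start with "aca"
vi → match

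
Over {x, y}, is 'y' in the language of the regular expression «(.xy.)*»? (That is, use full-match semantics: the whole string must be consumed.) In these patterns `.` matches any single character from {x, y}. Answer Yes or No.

No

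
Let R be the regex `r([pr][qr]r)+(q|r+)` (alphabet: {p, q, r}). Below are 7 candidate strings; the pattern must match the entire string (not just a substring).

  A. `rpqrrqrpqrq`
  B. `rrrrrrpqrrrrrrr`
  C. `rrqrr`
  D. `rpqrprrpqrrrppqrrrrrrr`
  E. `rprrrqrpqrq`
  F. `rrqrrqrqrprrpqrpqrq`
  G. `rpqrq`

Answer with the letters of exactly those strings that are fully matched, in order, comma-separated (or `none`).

A → match
B → no match
C → match
D → no match
E → match
F → no match
G → match

A, C, E, G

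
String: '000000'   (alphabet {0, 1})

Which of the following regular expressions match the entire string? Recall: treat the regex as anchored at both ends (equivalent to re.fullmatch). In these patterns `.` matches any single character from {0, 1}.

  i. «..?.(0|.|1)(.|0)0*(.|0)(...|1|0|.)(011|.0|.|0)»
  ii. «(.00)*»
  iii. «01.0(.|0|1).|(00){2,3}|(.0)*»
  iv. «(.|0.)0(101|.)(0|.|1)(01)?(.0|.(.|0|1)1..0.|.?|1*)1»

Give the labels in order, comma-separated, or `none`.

ii, iii

i → no match
ii → match
iii → match
iv → no match — must end with '1'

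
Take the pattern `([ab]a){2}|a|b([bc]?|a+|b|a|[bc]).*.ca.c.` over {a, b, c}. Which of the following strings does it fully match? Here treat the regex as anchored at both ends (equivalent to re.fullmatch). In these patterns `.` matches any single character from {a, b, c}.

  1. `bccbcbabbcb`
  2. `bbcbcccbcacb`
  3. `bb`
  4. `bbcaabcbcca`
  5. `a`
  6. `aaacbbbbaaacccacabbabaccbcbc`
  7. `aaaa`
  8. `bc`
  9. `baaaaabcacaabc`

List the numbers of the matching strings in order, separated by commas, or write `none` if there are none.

1 → no match
2 → no match
3 → no match
4 → no match
5 → match
6 → no match
7 → match
8 → no match
9 → no match

5, 7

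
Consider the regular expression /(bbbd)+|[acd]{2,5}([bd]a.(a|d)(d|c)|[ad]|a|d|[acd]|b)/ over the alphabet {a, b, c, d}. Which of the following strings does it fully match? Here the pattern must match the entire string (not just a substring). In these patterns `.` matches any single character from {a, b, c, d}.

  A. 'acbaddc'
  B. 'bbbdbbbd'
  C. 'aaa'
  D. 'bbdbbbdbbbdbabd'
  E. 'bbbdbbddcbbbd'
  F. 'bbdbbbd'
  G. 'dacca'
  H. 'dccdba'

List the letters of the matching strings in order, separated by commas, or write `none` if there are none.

A, B, C, G

A → match
B → match
C → match
D → no match
E → no match
F → no match
G → match
H → no match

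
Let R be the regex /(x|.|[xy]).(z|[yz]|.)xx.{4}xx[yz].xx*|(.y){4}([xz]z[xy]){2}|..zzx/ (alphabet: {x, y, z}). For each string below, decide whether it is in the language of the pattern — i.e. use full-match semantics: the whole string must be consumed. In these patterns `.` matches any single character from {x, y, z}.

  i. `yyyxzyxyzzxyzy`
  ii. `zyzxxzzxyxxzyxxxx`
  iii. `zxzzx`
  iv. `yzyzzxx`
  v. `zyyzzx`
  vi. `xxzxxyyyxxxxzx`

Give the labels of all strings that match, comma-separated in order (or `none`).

i → no match
ii → match
iii → match
iv → no match
v → no match
vi → no match

ii, iii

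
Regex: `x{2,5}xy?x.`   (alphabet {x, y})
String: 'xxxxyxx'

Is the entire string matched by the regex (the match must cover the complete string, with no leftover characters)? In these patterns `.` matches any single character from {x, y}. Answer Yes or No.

Yes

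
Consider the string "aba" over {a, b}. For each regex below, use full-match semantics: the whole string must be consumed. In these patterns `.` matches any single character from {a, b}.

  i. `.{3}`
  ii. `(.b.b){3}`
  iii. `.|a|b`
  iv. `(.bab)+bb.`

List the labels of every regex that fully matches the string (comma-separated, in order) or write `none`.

i → match
ii → no match — must end with "b"
iii → no match
iv → no match

i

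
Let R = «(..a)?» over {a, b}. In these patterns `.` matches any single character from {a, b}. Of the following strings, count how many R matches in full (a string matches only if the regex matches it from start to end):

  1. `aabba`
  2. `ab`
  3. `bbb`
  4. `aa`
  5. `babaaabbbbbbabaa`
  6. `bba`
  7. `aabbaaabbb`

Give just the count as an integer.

1

1 → no match
2 → no match
3 → no match
4 → no match
5 → no match
6 → match
7 → no match
Total matched: 1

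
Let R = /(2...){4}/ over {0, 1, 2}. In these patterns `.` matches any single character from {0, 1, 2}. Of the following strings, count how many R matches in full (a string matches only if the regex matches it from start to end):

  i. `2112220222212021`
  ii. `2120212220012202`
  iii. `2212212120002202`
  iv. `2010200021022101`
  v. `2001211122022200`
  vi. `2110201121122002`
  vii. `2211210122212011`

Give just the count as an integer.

i → match
ii → match
iii → match
iv → match
v → match
vi → match
vii → match
Total matched: 7

7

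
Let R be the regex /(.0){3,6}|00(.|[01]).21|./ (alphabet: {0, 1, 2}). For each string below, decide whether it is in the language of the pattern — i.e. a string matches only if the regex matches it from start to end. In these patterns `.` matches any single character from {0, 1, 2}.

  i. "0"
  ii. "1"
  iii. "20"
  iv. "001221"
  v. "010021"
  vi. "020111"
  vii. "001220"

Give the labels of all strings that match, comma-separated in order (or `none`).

i, ii, iv

i → match
ii → match
iii → no match
iv → match
v → no match
vi → no match
vii → no match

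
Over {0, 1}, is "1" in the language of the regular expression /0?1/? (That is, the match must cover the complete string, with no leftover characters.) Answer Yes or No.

Yes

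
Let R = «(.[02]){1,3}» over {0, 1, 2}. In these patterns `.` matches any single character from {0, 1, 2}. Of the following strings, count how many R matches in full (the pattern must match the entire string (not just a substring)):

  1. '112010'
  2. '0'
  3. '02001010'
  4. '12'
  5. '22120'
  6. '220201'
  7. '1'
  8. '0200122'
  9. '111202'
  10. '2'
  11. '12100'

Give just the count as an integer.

1. '112010' → no match
2. '0' → no match
3. '02001010' → no match
4. '12' → match
5. '22120' → no match
6. '220201' → no match
7. '1' → no match
8. '0200122' → no match
9. '111202' → no match
10. '2' → no match
11. '12100' → no match
Total matched: 1

1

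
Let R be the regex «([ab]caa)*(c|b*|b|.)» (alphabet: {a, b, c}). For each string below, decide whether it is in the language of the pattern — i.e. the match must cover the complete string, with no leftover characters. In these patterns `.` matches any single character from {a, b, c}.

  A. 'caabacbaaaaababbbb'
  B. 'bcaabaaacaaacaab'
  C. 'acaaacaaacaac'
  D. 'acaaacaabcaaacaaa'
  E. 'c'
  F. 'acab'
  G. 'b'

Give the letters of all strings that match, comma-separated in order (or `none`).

C, D, E, G

A → no match
B → no match
C → match
D → match
E → match
F → no match
G → match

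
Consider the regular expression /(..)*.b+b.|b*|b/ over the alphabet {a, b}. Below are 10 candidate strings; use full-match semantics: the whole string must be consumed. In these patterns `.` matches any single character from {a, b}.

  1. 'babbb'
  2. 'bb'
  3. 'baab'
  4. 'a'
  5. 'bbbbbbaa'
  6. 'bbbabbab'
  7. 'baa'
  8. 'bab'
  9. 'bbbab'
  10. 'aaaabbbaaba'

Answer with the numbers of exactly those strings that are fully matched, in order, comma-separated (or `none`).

2

1 → no match
2 → match
3 → no match
4 → no match
5 → no match
6 → no match
7 → no match
8 → no match
9 → no match
10 → no match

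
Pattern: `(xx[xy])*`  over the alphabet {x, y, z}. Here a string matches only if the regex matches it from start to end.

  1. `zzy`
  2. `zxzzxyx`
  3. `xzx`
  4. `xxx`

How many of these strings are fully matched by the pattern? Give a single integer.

1 → no match
2 → no match
3 → no match
4 → match
Total matched: 1

1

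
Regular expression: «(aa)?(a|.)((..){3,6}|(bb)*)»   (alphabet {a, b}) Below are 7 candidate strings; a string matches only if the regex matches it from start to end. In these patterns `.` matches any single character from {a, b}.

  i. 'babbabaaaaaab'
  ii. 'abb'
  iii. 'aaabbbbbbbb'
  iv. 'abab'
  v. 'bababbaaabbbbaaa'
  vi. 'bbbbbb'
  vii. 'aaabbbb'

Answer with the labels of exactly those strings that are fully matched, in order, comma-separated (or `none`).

i → match
ii → match
iii → match
iv → no match
v → no match
vi → no match
vii → match

i, ii, iii, vii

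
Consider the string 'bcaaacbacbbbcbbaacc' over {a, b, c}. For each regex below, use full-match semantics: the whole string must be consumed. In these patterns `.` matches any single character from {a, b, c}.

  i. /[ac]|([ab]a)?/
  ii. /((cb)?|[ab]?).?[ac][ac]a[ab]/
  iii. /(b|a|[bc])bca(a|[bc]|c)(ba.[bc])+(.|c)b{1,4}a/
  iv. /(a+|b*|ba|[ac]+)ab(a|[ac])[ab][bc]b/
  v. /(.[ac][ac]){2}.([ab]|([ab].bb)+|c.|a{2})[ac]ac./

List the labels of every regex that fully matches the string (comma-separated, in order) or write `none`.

v

i → no match
ii → no match
iii → no match — must end with 'ba'
iv → no match — must end with 'b'
v → match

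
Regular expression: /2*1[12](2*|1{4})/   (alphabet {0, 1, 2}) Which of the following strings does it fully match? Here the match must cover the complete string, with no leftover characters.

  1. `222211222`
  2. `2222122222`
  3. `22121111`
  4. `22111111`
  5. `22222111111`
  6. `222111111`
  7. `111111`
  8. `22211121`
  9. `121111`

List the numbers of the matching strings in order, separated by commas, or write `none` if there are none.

1, 2, 3, 4, 5, 6, 7, 9

1 → match
2 → match
3 → match
4 → match
5 → match
6 → match
7 → match
8 → no match
9 → match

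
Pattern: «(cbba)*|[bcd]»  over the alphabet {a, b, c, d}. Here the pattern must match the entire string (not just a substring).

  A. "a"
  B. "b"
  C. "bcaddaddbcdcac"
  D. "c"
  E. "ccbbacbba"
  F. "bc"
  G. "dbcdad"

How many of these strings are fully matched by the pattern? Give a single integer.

A. "a" → no match
B. "b" → match
C → no match
D. "c" → match
E. "ccbbacbba" → no match
F. "bc" → no match
G. "dbcdad" → no match
Total matched: 2

2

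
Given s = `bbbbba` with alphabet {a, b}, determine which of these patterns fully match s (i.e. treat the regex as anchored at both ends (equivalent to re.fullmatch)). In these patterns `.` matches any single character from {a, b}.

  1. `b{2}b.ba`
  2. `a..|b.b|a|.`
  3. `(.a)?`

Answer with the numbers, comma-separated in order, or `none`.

1

1 → match
2 → no match
3 → no match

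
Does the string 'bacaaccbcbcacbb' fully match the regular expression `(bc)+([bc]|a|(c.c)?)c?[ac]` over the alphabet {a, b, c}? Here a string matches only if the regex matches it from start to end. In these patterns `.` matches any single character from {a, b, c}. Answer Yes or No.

Every match must start with 'bc', but 'bacaaccbcbcacbb' does not.

No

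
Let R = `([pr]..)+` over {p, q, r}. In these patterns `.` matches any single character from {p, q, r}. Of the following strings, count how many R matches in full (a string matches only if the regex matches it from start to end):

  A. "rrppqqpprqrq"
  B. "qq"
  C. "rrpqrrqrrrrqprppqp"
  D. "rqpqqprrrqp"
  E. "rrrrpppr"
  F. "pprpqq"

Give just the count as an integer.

1

A → no match
B → no match
C → no match
D → no match
E → no match
F → match
Total matched: 1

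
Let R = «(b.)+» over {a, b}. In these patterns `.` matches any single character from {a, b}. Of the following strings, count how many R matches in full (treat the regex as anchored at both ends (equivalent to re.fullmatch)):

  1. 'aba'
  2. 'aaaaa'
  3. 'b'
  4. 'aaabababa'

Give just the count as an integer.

0

1 → no match — must start with 'b'
2 → no match — must start with 'b'
3 → no match
4 → no match — must start with 'b'
Total matched: 0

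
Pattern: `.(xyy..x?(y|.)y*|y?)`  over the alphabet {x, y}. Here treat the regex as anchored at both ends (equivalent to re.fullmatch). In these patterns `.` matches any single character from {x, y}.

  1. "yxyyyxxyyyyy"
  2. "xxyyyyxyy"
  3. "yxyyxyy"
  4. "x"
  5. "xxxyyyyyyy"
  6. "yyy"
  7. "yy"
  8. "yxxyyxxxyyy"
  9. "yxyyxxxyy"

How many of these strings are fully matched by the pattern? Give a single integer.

1 → match
2 → match
3 → match
4 → match
5 → no match
6 → no match
7 → match
8 → no match
9 → match
Total matched: 6

6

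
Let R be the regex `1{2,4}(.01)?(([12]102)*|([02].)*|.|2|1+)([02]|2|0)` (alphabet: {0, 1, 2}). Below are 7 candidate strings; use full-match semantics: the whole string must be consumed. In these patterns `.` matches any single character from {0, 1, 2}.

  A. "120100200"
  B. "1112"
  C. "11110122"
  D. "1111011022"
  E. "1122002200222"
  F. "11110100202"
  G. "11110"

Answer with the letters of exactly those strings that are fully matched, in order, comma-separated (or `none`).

B, C, E, F, G

A → no match
B → match
C → match
D → no match
E → match
F → match
G → match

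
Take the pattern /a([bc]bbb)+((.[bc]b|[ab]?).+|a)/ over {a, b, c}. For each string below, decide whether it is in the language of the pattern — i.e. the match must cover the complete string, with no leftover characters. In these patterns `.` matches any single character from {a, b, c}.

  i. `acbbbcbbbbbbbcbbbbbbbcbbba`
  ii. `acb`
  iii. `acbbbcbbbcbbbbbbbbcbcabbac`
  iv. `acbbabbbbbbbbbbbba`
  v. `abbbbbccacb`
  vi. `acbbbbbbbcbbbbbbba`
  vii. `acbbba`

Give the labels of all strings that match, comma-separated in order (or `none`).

i, iii, v, vi, vii

i → match
ii. `acb` → no match
iii → match
iv → no match
v. `abbbbbccacb` → match
vi → match
vii. `acbbba` → match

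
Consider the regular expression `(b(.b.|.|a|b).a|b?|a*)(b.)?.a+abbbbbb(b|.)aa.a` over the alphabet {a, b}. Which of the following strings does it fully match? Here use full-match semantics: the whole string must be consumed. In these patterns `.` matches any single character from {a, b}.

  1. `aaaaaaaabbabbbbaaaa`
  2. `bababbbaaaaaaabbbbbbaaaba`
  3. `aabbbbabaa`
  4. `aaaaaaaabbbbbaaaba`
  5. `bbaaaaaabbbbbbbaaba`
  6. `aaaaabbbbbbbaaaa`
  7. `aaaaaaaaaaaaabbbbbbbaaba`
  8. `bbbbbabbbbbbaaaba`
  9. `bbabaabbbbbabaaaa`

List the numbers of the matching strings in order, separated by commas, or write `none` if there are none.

1 → no match
2 → match
3 → no match
4 → no match
5 → match
6 → match
7 → match
8 → no match
9 → no match

2, 5, 6, 7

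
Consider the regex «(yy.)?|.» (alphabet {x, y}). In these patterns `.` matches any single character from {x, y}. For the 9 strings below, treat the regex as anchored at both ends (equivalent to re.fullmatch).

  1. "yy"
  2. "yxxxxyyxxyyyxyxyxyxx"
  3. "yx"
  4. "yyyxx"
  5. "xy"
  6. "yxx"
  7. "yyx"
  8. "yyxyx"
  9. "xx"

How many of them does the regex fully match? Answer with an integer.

1. "yy" → no match
2 → no match
3. "yx" → no match
4. "yyyxx" → no match
5. "xy" → no match
6. "yxx" → no match
7. "yyx" → match
8. "yyxyx" → no match
9. "xx" → no match
Total matched: 1

1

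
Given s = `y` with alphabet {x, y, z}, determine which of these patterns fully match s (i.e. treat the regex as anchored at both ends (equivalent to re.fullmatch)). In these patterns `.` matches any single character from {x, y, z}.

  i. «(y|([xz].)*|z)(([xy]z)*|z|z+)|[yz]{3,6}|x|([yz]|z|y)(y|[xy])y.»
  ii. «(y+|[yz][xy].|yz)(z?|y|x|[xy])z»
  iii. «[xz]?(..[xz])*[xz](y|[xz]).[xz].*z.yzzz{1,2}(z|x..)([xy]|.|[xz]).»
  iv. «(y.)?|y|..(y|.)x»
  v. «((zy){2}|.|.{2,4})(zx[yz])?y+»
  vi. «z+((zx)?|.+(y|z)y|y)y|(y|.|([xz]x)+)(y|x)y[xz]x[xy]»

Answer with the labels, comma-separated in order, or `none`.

i, iv

i → match
ii → no match — must end with `z`
iii → no match
iv → match
v → no match
vi → no match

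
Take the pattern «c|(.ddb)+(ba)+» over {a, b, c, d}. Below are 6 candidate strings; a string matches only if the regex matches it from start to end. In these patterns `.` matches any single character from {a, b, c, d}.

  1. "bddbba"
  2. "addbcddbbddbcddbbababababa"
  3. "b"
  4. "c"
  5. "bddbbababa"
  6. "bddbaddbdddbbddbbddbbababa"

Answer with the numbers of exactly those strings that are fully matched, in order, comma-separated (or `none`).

1, 2, 4, 5, 6

1. "bddbba" → match
2 → match
3. "b" → no match
4. "c" → match
5. "bddbbababa" → match
6 → match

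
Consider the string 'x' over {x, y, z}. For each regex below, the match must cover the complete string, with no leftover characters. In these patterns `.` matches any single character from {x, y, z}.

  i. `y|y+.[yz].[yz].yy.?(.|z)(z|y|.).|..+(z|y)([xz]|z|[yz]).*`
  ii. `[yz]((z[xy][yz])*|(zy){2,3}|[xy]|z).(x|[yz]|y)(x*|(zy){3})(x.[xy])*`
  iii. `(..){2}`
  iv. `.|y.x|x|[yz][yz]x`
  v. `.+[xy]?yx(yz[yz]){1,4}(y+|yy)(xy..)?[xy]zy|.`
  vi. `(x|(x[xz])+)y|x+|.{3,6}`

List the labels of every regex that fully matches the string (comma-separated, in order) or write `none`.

i → no match
ii → no match
iii → no match
iv → match
v → match
vi → match

iv, v, vi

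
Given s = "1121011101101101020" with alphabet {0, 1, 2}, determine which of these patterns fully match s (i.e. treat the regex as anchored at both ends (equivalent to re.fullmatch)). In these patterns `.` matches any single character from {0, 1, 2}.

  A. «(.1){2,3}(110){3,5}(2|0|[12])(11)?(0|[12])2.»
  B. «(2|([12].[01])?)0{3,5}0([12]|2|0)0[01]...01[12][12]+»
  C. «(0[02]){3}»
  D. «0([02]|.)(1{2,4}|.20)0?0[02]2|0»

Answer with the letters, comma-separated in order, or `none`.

A → match
B → no match
C → no match — must start with "0"
D → no match — must start with "0"

A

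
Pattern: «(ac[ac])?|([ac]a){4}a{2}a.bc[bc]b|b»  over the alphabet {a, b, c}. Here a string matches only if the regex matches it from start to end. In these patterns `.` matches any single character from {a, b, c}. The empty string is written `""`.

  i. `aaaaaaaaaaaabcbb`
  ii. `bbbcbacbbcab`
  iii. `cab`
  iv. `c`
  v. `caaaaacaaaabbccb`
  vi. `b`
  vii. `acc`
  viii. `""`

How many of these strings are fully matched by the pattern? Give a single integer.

i → match
ii → no match
iii → no match
iv → no match
v → match
vi → match
vii → match
viii → match
Total matched: 5

5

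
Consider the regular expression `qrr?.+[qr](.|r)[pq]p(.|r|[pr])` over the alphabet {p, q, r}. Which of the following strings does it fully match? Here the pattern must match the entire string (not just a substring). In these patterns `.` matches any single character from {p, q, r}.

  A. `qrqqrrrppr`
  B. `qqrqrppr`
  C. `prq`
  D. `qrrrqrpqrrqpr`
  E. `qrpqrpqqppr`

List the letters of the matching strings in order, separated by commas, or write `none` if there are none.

A → match
B → no match — must start with `qr`
C → no match — must start with `qr`
D → match
E → match

A, D, E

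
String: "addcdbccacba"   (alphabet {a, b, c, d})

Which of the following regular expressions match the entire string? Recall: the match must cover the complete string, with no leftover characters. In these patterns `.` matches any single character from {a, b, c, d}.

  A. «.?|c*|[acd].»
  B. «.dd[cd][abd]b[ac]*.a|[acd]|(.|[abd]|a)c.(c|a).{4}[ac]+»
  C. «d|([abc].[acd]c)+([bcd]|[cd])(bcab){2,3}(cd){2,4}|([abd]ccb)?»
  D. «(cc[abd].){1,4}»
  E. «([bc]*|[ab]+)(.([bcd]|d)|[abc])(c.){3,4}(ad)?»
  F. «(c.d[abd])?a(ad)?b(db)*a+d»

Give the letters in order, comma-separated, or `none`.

B

A → no match
B → match
C → no match
D → no match — must start with "cc"
E → no match
F → no match — must end with "ad"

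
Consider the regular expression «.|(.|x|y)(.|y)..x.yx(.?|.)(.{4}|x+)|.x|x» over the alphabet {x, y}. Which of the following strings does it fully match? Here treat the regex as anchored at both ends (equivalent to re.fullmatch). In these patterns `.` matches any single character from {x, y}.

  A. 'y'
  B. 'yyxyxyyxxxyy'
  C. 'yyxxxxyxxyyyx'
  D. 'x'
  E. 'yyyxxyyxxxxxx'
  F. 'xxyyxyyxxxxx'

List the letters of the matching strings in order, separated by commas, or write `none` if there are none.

A, B, C, D, E, F

A → match
B → match
C → match
D → match
E → match
F → match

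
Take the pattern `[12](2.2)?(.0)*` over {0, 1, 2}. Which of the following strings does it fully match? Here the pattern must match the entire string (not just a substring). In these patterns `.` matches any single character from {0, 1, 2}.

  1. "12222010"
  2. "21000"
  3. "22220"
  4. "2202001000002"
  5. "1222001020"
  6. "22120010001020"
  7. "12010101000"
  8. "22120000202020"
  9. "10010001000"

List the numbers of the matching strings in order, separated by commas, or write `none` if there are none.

1. "12222010" → match
2. "21000" → match
3. "22220" → no match
4 → no match
5. "1222001020" → match
6 → match
7. "12010101000" → match
8 → match
9. "10010001000" → match

1, 2, 5, 6, 7, 8, 9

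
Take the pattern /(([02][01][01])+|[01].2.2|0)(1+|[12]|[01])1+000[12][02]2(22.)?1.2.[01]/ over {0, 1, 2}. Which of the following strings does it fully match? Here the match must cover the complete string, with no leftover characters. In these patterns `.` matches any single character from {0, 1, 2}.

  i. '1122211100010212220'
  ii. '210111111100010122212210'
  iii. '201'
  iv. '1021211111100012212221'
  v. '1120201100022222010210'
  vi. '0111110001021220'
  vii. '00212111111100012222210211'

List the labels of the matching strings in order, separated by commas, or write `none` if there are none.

i → match
ii → no match
iii → no match
iv → match
v → match
vi → no match
vii → match

i, iv, v, vii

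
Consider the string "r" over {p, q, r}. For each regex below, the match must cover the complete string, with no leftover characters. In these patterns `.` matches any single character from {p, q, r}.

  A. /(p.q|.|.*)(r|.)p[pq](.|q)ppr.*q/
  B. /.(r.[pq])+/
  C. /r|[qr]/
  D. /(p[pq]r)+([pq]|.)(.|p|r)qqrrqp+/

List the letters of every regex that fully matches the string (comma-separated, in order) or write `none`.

A → no match — must end with "q"
B → no match
C → match
D → no match — must start with "p"

C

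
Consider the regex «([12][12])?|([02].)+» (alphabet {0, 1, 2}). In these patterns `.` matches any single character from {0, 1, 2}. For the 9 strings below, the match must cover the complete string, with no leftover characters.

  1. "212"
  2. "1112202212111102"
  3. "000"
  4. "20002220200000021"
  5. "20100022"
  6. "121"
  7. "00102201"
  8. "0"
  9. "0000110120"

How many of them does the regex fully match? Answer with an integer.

1 → no match
2 → no match
3 → no match
4 → no match
5 → no match
6 → no match
7 → no match
8 → no match
9 → no match
Total matched: 0

0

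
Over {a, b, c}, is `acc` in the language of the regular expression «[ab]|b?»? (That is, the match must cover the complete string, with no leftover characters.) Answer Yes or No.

No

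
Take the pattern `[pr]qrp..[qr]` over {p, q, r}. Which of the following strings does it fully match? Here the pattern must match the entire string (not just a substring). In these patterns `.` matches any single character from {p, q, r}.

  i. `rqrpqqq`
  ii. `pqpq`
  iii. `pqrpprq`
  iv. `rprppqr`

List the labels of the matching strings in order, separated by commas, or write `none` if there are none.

i, iii

i → match
ii → no match
iii → match
iv → no match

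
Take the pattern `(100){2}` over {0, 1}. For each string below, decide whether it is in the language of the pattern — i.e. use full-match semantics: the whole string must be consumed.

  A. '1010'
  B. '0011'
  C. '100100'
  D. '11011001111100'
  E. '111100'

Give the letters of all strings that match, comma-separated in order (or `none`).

C

A → no match — must start with '100'
B → no match — must start with '100'
C → match
D → no match — must start with '100'
E → no match — must start with '100'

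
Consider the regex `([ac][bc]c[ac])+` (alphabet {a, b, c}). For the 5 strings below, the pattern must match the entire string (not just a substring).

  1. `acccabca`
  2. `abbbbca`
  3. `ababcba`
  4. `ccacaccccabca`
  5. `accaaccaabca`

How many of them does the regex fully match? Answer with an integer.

2

1 → match
2 → no match
3 → no match
4 → no match
5 → match
Total matched: 2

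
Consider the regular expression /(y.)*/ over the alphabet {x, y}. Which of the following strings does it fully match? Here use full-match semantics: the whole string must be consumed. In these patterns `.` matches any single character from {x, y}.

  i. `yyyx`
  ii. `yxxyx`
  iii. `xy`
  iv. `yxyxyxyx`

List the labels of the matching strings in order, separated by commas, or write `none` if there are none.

i, iv

i → match
ii → no match
iii → no match
iv → match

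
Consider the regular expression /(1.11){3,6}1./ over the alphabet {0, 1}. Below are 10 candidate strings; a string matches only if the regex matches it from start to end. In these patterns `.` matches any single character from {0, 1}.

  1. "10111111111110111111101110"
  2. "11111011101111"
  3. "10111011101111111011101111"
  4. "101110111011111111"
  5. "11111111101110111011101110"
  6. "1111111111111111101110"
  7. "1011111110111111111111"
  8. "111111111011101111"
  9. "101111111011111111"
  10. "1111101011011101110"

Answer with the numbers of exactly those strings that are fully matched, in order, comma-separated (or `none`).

1, 2, 3, 4, 5, 6, 7, 8, 9

1 → match
2 → match
3 → match
4 → match
5 → match
6 → match
7 → match
8 → match
9 → match
10 → no match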